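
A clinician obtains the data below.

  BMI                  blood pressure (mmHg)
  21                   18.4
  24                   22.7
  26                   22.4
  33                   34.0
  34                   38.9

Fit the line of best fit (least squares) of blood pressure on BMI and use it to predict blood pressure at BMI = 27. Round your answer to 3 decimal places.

n = 5, Σx = 138, Σy = 136.4, Σxy = 3958.2, Σx² = 3938
Sxx = Σx² − (Σx)²/n = 3938 − 3808.8 = 129.2
Sxy = Σxy − (Σx)(Σy)/n = 3958.2 − 3764.64 = 193.56
b = Sxy/Sxx = 193.56/129.2 = 1.498142
a = ȳ − b·x̄ = 27.28 − 1.498142·27.6 = -14.068731
ŷ(27) = a + b·27 = -14.068731 + 1.498142·27 = 26.381115

26.381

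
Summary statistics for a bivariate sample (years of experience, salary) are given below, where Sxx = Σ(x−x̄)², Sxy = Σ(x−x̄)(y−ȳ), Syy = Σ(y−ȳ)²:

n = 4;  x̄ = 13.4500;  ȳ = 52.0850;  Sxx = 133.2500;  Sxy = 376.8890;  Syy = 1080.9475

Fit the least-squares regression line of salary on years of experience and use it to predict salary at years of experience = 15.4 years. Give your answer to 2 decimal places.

b = Sxy/Sxx = 376.889/133.25 = 2.828435
a = ȳ − b·x̄ = 52.085 − 2.828435·13.45 = 14.042546
ŷ(15.4) = a + b·15.4 = 14.042546 + 2.828435·15.4 = 57.600449

57.60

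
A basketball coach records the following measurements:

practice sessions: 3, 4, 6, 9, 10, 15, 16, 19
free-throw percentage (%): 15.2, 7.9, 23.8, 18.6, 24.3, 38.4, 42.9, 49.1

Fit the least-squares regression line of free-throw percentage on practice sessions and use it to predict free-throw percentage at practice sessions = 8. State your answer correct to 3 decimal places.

n = 8, Σx = 82, Σy = 220.2, Σxy = 2825.7, Σx² = 1084
Sxx = Σx² − (Σx)²/n = 1084 − 840.5 = 243.5
Sxy = Σxy − (Σx)(Σy)/n = 2825.7 − 2257.05 = 568.65
b = Sxy/Sxx = 568.65/243.5 = 2.335318
a = ȳ − b·x̄ = 27.525 − 2.335318·10.25 = 3.587988
ŷ(8) = a + b·8 = 3.587988 + 2.335318·8 = 22.270534

22.271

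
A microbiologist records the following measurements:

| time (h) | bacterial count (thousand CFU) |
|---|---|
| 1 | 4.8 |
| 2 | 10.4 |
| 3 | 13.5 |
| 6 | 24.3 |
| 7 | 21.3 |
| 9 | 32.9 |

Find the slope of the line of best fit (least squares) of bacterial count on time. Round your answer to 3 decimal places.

3.179

n = 6, Σx = 28, Σy = 107.2, Σxy = 657.1, Σx² = 180
Sxx = Σx² − (Σx)²/n = 180 − 130.666667 = 49.333333
Sxy = Σxy − (Σx)(Σy)/n = 657.1 − 500.266667 = 156.833333
b = Sxy/Sxx = 156.833333/49.333333 = 3.179054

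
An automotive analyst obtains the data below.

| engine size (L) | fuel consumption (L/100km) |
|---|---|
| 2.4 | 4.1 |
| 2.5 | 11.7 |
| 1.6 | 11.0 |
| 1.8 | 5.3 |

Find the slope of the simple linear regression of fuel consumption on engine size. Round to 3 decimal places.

n = 4, Σx = 8.3, Σy = 32.1, Σxy = 66.23, Σx² = 17.81
Sxx = Σx² − (Σx)²/n = 17.81 − 17.2225 = 0.5875
Sxy = Σxy − (Σx)(Σy)/n = 66.23 − 66.6075 = -0.3775
b = Sxy/Sxx = -0.3775/0.5875 = -0.642553

-0.643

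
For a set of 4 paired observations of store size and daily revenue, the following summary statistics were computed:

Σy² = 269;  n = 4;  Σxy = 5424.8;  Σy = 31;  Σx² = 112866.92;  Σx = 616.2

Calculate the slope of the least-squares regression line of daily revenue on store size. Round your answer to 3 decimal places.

0.036

Sxx = Σx² − (Σx)²/n = 112866.92 − 94925.61 = 17941.31
Sxy = Σxy − (Σx)(Σy)/n = 5424.8 − 4775.55 = 649.25
b = Sxy/Sxx = 649.25/17941.31 = 0.036187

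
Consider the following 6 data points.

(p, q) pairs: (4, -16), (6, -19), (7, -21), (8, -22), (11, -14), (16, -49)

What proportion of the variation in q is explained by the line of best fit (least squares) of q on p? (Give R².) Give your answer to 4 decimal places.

n = 6, Σx = 52, Σy = -141, Σxy = -1439, Σx² = 542, Σy² = 4139
Sxx = Σx² − (Σx)²/n = 542 − 450.666667 = 91.333333
Sxy = Σxy − (Σx)(Σy)/n = -1439 − (-1222) = -217
Syy = Σy² − (Σy)²/n = 4139 − 3313.5 = 825.5
R² = Sxy²/(Sxx·Syy) = (-217)²/(91.333333·825.5) = 0.624558

0.6246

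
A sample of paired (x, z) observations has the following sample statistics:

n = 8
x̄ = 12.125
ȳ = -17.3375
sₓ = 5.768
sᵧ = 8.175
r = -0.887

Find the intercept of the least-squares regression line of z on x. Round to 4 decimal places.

b = r · sᵧ/sₓ = -0.887 · 8.175/5.768 = -1.257147
a = ȳ − b·x̄ = -17.3375 − (-1.257147)·12.125 = -2.094590

-2.0946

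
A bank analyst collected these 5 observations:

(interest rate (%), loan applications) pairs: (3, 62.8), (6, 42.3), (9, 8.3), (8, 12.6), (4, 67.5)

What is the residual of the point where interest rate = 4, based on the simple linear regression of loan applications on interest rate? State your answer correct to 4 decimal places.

n = 5, Σx = 30, Σy = 193.5, Σxy = 887.7, Σx² = 206
Sxx = Σx² − (Σx)²/n = 206 − 180 = 26
Sxy = Σxy − (Σx)(Σy)/n = 887.7 − 1161 = -273.3
b = Sxy/Sxx = -273.3/26 = -10.511538
a = ȳ − b·x̄ = 38.7 − (-10.511538)·6 = 101.769231
ŷ(4) = 101.769231 + (-10.511538)·4 = 59.723077
residual = y − ŷ = 67.5 − 59.723077 = 7.776923

7.7769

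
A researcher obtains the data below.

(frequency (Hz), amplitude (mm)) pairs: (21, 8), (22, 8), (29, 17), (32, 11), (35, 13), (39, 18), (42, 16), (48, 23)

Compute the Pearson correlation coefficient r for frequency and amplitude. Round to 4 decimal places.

n = 8, Σx = 268, Σy = 114, Σxy = 4122, Σx² = 9604, Σy² = 1816
Sxx = Σx² − (Σx)²/n = 9604 − 8978 = 626
Sxy = Σxy − (Σx)(Σy)/n = 4122 − 3819 = 303
Syy = Σy² − (Σy)²/n = 1816 − 1624.5 = 191.5
r = Sxy/√(Sxx·Syy) = 303/√(119879) = 303/346.235469 = 0.875127

0.8751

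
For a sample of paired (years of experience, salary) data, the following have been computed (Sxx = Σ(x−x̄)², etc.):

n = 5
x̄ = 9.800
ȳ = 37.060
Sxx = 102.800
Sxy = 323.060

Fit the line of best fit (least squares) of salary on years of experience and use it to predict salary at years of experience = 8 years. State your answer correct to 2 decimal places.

31.40

b = Sxy/Sxx = 323.06/102.8 = 3.142607
a = ȳ − b·x̄ = 37.06 − 3.142607·9.8 = 6.262451
ŷ(8) = a + b·8 = 6.262451 + 3.142607·8 = 31.403307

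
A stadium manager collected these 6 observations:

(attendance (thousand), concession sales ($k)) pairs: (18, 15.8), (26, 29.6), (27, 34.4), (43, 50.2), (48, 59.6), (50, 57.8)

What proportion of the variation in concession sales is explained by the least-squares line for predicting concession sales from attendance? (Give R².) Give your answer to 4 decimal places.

n = 6, Σx = 212, Σy = 247.4, Σxy = 9892.2, Σx² = 8382, Σy² = 11722.2
Sxx = Σx² − (Σx)²/n = 8382 − 7490.666667 = 891.333333
Sxy = Σxy − (Σx)(Σy)/n = 9892.2 − 8741.466667 = 1150.733333
Syy = Σy² − (Σy)²/n = 11722.2 − 10201.126667 = 1521.073333
R² = Sxy²/(Sxx·Syy) = (1150.733333)²/(891.333333·1521.073333) = 0.976695

0.9767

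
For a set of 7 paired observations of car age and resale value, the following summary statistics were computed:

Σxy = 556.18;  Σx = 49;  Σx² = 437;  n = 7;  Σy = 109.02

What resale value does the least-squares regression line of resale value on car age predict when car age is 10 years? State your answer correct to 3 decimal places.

Sxx = Σx² − (Σx)²/n = 437 − 343 = 94
Sxy = Σxy − (Σx)(Σy)/n = 556.18 − 763.14 = -206.96
b = Sxy/Sxx = -206.96/94 = -2.201702
a = ȳ − b·x̄ = 15.574286 − (-2.201702)·7 = 30.986201
ŷ(10) = a + b·10 = 30.986201 + (-2.201702)·10 = 8.969179

8.969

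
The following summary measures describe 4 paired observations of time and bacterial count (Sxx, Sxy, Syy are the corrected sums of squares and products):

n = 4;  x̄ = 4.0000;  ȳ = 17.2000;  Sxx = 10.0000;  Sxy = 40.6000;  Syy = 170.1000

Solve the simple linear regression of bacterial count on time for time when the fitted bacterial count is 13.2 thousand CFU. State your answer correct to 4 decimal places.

3.0148

b = Sxy/Sxx = 40.6/10 = 4.06
a = ȳ − b·x̄ = 17.2 − 4.06·4 = 0.96
Set a + b·x = 13.2: x = (13.2 − 0.96) / 4.06 = 3.014778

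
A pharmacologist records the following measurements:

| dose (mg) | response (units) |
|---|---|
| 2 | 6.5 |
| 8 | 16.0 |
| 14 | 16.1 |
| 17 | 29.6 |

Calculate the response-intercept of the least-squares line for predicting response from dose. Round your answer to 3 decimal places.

n = 4, Σx = 41, Σy = 68.2, Σxy = 869.6, Σx² = 553
Sxx = Σx² − (Σx)²/n = 553 − 420.25 = 132.75
Sxy = Σxy − (Σx)(Σy)/n = 869.6 − 699.05 = 170.55
b = Sxy/Sxx = 170.55/132.75 = 1.284746
a = ȳ − b·x̄ = 17.05 − 1.284746·10.25 = 3.881356

3.881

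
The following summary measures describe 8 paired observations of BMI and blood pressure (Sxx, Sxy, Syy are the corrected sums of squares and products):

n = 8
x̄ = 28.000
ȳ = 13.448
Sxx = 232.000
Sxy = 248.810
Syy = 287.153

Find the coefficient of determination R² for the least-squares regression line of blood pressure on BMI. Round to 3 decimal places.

0.929

R² = Sxy²/(Sxx·Syy) = (248.81)²/(232·287.153) = 0.929254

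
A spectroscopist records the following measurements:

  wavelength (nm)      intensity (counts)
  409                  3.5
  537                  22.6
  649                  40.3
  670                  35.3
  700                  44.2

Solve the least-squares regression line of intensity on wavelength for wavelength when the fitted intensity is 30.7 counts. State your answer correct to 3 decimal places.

604.214

n = 5, Σx = 2965, Σy = 145.9, Σxy = 94313.4, Σx² = 1815751
Sxx = Σx² − (Σx)²/n = 1815751 − 1758245 = 57506
Sxy = Σxy − (Σx)(Σy)/n = 94313.4 − 86518.7 = 7794.7
b = Sxy/Sxx = 7794.7/57506 = 0.135546
a = ȳ − b·x̄ = 29.18 − 0.135546·593 = -51.198693
Set a + b·x = 30.7: x = (30.7 − (-51.198693)) / 0.135546 = 604.213917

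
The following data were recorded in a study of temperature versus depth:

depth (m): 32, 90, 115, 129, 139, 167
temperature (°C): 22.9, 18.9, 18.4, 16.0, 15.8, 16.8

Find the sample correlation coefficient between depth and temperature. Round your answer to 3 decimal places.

-0.919

n = 6, Σx = 672, Σy = 108.8, Σxy = 11615.6, Σx² = 86200, Σy² = 2008.06
Sxx = Σx² − (Σx)²/n = 86200 − 75264 = 10936
Sxy = Σxy − (Σx)(Σy)/n = 11615.6 − 12185.6 = -570
Syy = Σy² − (Σy)²/n = 2008.06 − 1972.906667 = 35.153333
r = Sxy/√(Sxx·Syy) = -570/√(384436.853333) = -570/620.029720 = -0.919311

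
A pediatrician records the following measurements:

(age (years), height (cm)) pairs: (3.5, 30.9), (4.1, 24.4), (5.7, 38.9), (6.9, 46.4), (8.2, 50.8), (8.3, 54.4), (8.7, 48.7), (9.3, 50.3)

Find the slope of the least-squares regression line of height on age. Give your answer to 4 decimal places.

n = 8, Σx = 54.7, Σy = 344.8, Σxy = 2509.64, Σx² = 407.47
Sxx = Σx² − (Σx)²/n = 407.47 − 374.01125 = 33.45875
Sxy = Σxy − (Σx)(Σy)/n = 2509.64 − 2357.57 = 152.07
b = Sxy/Sxx = 152.07/33.45875 = 4.544999

4.5450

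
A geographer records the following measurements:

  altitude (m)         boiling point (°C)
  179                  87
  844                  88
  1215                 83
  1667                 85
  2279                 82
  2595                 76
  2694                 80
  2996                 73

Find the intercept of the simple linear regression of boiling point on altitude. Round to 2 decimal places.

90.06

n = 8, Σx = 14469, Σy = 654, Σxy = 1150711, Σx² = 33161009
Sxx = Σx² − (Σx)²/n = 33161009 − 26168995.125 = 6992013.875
Sxy = Σxy − (Σx)(Σy)/n = 1150711 − 1182840.75 = -32129.75
b = Sxy/Sxx = -32129.75/6992013.875 = -0.004595
a = ȳ − b·x̄ = 81.75 − (-0.004595)·1808.625 = 90.061006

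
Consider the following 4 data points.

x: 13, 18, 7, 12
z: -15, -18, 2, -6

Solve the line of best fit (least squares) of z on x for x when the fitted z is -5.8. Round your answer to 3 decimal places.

10.662

n = 4, Σx = 50, Σy = -37, Σxy = -577, Σx² = 686
Sxx = Σx² − (Σx)²/n = 686 − 625 = 61
Sxy = Σxy − (Σx)(Σy)/n = -577 − (-462.5) = -114.5
b = Sxy/Sxx = -114.5/61 = -1.877049
a = ȳ − b·x̄ = -9.25 − (-1.877049)·12.5 = 14.213115
Set a + b·x = -5.8: x = (-5.8 − 14.213115) / (-1.877049) = 10.662009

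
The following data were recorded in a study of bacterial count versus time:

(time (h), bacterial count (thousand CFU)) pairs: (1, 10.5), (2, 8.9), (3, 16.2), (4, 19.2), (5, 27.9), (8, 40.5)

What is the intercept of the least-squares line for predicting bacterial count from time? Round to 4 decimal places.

n = 6, Σx = 23, Σy = 123.2, Σxy = 617.2, Σx² = 119
Sxx = Σx² − (Σx)²/n = 119 − 88.166667 = 30.833333
Sxy = Σxy − (Σx)(Σy)/n = 617.2 − 472.266667 = 144.933333
b = Sxy/Sxx = 144.933333/30.833333 = 4.700541
a = ȳ − b·x̄ = 20.533333 − 4.700541·3.833333 = 2.514595

2.5146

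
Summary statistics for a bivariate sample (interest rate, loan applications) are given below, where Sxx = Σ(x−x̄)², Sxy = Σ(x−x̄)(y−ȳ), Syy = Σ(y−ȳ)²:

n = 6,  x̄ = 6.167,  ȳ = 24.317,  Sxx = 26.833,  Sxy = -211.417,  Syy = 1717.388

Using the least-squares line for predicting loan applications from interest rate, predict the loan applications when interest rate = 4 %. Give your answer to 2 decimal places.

41.39

b = Sxy/Sxx = -211.417/26.833 = -7.878992
a = ȳ − b·x̄ = 24.317 − (-7.878992)·6.167 = 72.906745
ŷ(4) = a + b·4 = 72.906745 + (-7.878992)·4 = 41.390776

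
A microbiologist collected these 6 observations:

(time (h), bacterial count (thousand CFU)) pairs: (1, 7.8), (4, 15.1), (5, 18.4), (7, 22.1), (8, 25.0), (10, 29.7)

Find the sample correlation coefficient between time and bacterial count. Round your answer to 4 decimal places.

0.9987

n = 6, Σx = 35, Σy = 118.1, Σxy = 811.9, Σx² = 255, Σy² = 2622.91
Sxx = Σx² − (Σx)²/n = 255 − 204.166667 = 50.833333
Sxy = Σxy − (Σx)(Σy)/n = 811.9 − 688.916667 = 122.983333
Syy = Σy² − (Σy)²/n = 2622.91 − 2324.601667 = 298.308333
r = Sxy/√(Sxx·Syy) = 122.983333/√(15164.006944) = 122.983333/123.142222 = 0.998710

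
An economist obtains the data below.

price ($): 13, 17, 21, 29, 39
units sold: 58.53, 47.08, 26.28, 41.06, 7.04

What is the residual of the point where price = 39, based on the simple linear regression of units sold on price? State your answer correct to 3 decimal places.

n = 5, Σx = 119, Σy = 179.99, Σxy = 3578.43, Σx² = 3261
Sxx = Σx² − (Σx)²/n = 3261 − 2832.2 = 428.8
Sxy = Σxy − (Σx)(Σy)/n = 3578.43 − 4283.762 = -705.332
b = Sxy/Sxx = -705.332/428.8 = -1.644897
a = ȳ − b·x̄ = 35.998 − (-1.644897)·23.8 = 75.146558
ŷ(39) = 75.146558 + (-1.644897)·39 = 10.995560
residual = y − ŷ = 7.04 − 10.995560 = -3.955560

-3.956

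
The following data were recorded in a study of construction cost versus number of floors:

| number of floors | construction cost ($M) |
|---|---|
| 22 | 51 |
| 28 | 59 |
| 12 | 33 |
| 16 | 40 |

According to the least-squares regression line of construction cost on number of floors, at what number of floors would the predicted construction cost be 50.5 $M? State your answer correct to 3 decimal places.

22.391

n = 4, Σx = 78, Σy = 183, Σxy = 3810, Σx² = 1668
Sxx = Σx² − (Σx)²/n = 1668 − 1521 = 147
Sxy = Σxy − (Σx)(Σy)/n = 3810 − 3568.5 = 241.5
b = Sxy/Sxx = 241.5/147 = 1.642857
a = ȳ − b·x̄ = 45.75 − 1.642857·19.5 = 13.714286
Set a + b·x = 50.5: x = (50.5 − 13.714286) / 1.642857 = 22.391304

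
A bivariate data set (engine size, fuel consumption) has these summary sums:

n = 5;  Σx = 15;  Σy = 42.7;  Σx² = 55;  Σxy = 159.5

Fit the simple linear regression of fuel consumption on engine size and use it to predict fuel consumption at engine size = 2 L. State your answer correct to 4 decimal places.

5.4000

Sxx = Σx² − (Σx)²/n = 55 − 45 = 10
Sxy = Σxy − (Σx)(Σy)/n = 159.5 − 128.1 = 31.4
b = Sxy/Sxx = 31.4/10 = 3.14
a = ȳ − b·x̄ = 8.54 − 3.14·3 = -0.88
ŷ(2) = a + b·2 = -0.88 + 3.14·2 = 5.4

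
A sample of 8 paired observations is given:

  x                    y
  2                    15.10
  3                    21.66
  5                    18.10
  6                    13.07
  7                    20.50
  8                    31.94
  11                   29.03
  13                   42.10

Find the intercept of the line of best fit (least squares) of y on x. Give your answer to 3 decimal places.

n = 8, Σx = 55, Σy = 191.5, Σxy = 1529.75, Σx² = 477
Sxx = Σx² − (Σx)²/n = 477 − 378.125 = 98.875
Sxy = Σxy − (Σx)(Σy)/n = 1529.75 − 1316.5625 = 213.1875
b = Sxy/Sxx = 213.1875/98.875 = 2.156131
a = ȳ − b·x̄ = 23.9375 − 2.156131·6.875 = 9.114096

9.114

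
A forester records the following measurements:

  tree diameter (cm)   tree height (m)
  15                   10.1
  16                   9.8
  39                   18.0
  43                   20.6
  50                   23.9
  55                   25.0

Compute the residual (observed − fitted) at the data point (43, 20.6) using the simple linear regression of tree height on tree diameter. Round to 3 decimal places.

n = 6, Σx = 218, Σy = 107.4, Σxy = 4466.1, Σx² = 9376
Sxx = Σx² − (Σx)²/n = 9376 − 7920.666667 = 1455.333333
Sxy = Σxy − (Σx)(Σy)/n = 4466.1 − 3902.2 = 563.9
b = Sxy/Sxx = 563.9/1455.333333 = 0.387471
a = ȳ − b·x̄ = 17.9 − 0.387471·36.333333 = 3.821874
ŷ(43) = 3.821874 + 0.387471·43 = 20.483142
residual = y − ŷ = 20.6 − 20.483142 = 0.116858

0.117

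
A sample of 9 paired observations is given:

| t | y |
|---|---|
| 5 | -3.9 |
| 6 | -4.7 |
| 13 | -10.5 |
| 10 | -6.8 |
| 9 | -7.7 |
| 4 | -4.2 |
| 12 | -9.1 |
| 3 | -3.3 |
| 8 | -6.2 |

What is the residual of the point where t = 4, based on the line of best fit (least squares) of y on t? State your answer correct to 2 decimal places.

n = 9, Σx = 70, Σy = -56.4, Σxy = -507, Σx² = 644
Sxx = Σx² − (Σx)²/n = 644 − 544.444444 = 99.555556
Sxy = Σxy − (Σx)(Σy)/n = -507 − (-438.666667) = -68.333333
b = Sxy/Sxx = -68.333333/99.555556 = -0.686384
a = ȳ − b·x̄ = -6.266667 − (-0.686384)·7.777778 = -0.928125
ŷ(4) = -0.928125 + (-0.686384)·4 = -3.673661
residual = y − ŷ = -4.2 − (-3.673661) = -0.526339

-0.53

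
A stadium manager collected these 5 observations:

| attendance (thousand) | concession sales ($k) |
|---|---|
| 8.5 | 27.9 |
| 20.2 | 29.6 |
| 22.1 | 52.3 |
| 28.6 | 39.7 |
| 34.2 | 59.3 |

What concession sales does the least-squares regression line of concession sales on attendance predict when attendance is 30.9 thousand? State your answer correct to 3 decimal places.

n = 5, Σx = 113.6, Σy = 208.8, Σxy = 5154.38, Σx² = 2956.3
Sxx = Σx² − (Σx)²/n = 2956.3 − 2580.992 = 375.308
Sxy = Σxy − (Σx)(Σy)/n = 5154.38 − 4743.936 = 410.444
b = Sxy/Sxx = 410.444/375.308 = 1.093619
a = ȳ − b·x̄ = 41.76 − 1.093619·22.72 = 16.912974
ŷ(30.9) = a + b·30.9 = 16.912974 + 1.093619·30.9 = 50.705804

50.706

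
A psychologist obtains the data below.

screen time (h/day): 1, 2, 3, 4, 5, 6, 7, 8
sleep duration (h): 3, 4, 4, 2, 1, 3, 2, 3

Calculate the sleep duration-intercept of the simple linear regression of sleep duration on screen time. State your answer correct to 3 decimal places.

3.500

n = 8, Σx = 36, Σy = 22, Σxy = 92, Σx² = 204
Sxx = Σx² − (Σx)²/n = 204 − 162 = 42
Sxy = Σxy − (Σx)(Σy)/n = 92 − 99 = -7
b = Sxy/Sxx = -7/42 = -0.166667
a = ȳ − b·x̄ = 2.75 − (-0.166667)·4.5 = 3.5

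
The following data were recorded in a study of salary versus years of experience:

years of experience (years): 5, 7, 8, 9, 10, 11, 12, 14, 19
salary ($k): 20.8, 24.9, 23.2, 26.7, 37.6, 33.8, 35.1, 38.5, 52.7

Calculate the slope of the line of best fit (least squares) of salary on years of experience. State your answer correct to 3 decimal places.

n = 9, Σx = 95, Σy = 293.3, Σxy = 3413.5, Σx² = 1141
Sxx = Σx² − (Σx)²/n = 1141 − 1002.777778 = 138.222222
Sxy = Σxy − (Σx)(Σy)/n = 3413.5 − 3095.944444 = 317.555556
b = Sxy/Sxx = 317.555556/138.222222 = 2.297428

2.297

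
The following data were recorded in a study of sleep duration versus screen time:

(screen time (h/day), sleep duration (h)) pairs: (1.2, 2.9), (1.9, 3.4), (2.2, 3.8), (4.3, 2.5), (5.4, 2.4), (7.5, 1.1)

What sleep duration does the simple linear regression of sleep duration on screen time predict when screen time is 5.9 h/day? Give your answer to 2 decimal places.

1.94

n = 6, Σx = 22.5, Σy = 16.1, Σxy = 50.26, Σx² = 113.79
Sxx = Σx² − (Σx)²/n = 113.79 − 84.375 = 29.415
Sxy = Σxy − (Σx)(Σy)/n = 50.26 − 60.375 = -10.115
b = Sxy/Sxx = -10.115/29.415 = -0.343872
a = ȳ − b·x̄ = 2.683333 − (-0.343872)·3.75 = 3.972854
ŷ(5.9) = a + b·5.9 = 3.972854 + (-0.343872)·5.9 = 1.944008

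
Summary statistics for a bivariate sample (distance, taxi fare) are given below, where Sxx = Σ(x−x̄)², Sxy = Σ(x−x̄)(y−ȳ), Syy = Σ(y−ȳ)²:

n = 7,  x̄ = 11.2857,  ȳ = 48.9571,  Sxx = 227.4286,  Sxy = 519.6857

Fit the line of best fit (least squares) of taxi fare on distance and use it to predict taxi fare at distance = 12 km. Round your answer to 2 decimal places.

b = Sxy/Sxx = 519.6857/227.4286 = 2.285050
a = ȳ − b·x̄ = 48.9571 − 2.285050·11.2857 = 23.168712
ŷ(12) = a + b·12 = 23.168712 + 2.285050·12 = 50.589311

50.59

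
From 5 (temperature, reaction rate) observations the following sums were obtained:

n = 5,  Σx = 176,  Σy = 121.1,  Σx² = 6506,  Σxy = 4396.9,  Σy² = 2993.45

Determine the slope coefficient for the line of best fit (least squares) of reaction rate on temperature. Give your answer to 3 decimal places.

0.432

Sxx = Σx² − (Σx)²/n = 6506 − 6195.2 = 310.8
Sxy = Σxy − (Σx)(Σy)/n = 4396.9 − 4262.72 = 134.18
b = Sxy/Sxx = 134.18/310.8 = 0.431725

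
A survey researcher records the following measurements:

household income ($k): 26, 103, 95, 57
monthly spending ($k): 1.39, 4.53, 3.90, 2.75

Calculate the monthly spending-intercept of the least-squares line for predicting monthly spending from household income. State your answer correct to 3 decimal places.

0.439

n = 4, Σx = 281, Σy = 12.57, Σxy = 1029.98, Σx² = 23559
Sxx = Σx² − (Σx)²/n = 23559 − 19740.25 = 3818.75
Sxy = Σxy − (Σx)(Σy)/n = 1029.98 − 883.0425 = 146.9375
b = Sxy/Sxx = 146.9375/3818.75 = 0.038478
a = ȳ − b·x̄ = 3.1425 − 0.038478·70.25 = 0.439427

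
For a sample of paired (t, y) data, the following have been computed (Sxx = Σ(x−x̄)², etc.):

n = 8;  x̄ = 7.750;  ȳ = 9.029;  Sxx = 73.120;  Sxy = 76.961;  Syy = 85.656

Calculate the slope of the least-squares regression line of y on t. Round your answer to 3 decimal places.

b = Sxy/Sxx = 76.961/73.12 = 1.052530

1.053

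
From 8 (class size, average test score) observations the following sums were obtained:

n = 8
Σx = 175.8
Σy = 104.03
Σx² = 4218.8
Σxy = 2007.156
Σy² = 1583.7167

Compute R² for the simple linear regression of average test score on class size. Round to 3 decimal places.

0.947

Sxx = Σx² − (Σx)²/n = 4218.8 − 3863.205 = 355.595
Sxy = Σxy − (Σx)(Σy)/n = 2007.156 − 2286.05925 = -278.90325
Syy = Σy² − (Σy)²/n = 1583.7167 − 1352.780113 = 230.936588
R² = Sxy²/(Sxx·Syy) = (-278.90325)²/(355.595·230.936588) = 0.947237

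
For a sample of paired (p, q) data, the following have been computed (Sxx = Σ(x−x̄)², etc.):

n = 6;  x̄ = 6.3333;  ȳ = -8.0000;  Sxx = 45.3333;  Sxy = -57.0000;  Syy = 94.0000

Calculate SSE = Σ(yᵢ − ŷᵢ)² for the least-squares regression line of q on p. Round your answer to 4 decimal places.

b = Sxy/Sxx = -57/45.3333 = -1.257354
SSE = Syy − b·Sxy = 94 − (-1.257354)·(-57) = 22.330830

22.3308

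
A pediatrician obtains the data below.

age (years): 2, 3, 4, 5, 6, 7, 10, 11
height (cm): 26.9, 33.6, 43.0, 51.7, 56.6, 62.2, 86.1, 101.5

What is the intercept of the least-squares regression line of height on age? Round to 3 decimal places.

n = 8, Σx = 48, Σy = 461.6, Σxy = 3337.6, Σx² = 360
Sxx = Σx² − (Σx)²/n = 360 − 288 = 72
Sxy = Σxy − (Σx)(Σy)/n = 3337.6 − 2769.6 = 568
b = Sxy/Sxx = 568/72 = 7.888889
a = ȳ − b·x̄ = 57.7 − 7.888889·6 = 10.366667

10.367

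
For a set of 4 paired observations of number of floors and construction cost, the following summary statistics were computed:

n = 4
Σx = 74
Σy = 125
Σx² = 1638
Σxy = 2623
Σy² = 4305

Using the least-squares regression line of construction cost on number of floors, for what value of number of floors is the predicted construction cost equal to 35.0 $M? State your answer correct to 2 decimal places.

21.75

Sxx = Σx² − (Σx)²/n = 1638 − 1369 = 269
Sxy = Σxy − (Σx)(Σy)/n = 2623 − 2312.5 = 310.5
b = Sxy/Sxx = 310.5/269 = 1.154275
a = ȳ − b·x̄ = 31.25 − 1.154275·18.5 = 9.895911
Set a + b·x = 35.0: x = (35.0 − 9.895911) / 1.154275 = 21.748792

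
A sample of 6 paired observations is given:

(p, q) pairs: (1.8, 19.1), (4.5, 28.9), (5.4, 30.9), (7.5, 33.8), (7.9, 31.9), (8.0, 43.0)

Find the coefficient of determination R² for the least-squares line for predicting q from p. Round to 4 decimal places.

n = 6, Σx = 35.1, Σy = 187.6, Σxy = 1180.8, Σx² = 235.31, Σy² = 6163.88
Sxx = Σx² − (Σx)²/n = 235.31 − 205.335 = 29.975
Sxy = Σxy − (Σx)(Σy)/n = 1180.8 − 1097.46 = 83.34
Syy = Σy² − (Σy)²/n = 6163.88 − 5865.626667 = 298.253333
R² = Sxy²/(Sxx·Syy) = (83.34)²/(29.975·298.253333) = 0.776895

0.7769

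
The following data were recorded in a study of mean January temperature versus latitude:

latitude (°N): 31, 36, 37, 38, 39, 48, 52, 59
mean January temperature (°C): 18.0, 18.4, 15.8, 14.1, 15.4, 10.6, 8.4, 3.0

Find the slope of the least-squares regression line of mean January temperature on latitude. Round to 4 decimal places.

n = 8, Σx = 340, Σy = 103.7, Σxy = 4064, Σx² = 15080
Sxx = Σx² − (Σx)²/n = 15080 − 14450 = 630
Sxy = Σxy − (Σx)(Σy)/n = 4064 − 4407.25 = -343.25
b = Sxy/Sxx = -343.25/630 = -0.544841

-0.5448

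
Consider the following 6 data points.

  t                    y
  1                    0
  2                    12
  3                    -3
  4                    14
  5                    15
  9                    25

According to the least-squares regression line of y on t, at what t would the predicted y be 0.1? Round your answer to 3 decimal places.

n = 6, Σx = 24, Σy = 63, Σxy = 371, Σx² = 136
Sxx = Σx² − (Σx)²/n = 136 − 96 = 40
Sxy = Σxy − (Σx)(Σy)/n = 371 − 252 = 119
b = Sxy/Sxx = 119/40 = 2.975
a = ȳ − b·x̄ = 10.5 − 2.975·4 = -1.4
Set a + b·x = 0.1: x = (0.1 − (-1.4)) / 2.975 = 0.504202

0.504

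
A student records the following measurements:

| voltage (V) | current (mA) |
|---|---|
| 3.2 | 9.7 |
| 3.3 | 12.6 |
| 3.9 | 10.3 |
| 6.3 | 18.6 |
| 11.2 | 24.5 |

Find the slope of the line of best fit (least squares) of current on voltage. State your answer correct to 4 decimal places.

1.7901

n = 5, Σx = 27.9, Σy = 75.7, Σxy = 504.37, Σx² = 201.47
Sxx = Σx² − (Σx)²/n = 201.47 − 155.682 = 45.788
Sxy = Σxy − (Σx)(Σy)/n = 504.37 − 422.406 = 81.964
b = Sxy/Sxx = 81.964/45.788 = 1.790076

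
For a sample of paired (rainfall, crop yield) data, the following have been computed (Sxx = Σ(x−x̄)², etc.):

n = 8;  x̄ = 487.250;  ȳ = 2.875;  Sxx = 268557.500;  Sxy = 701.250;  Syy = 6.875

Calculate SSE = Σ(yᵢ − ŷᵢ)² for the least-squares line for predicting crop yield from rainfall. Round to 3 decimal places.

5.044

b = Sxy/Sxx = 701.25/268557.5 = 0.002611
SSE = Syy − b·Sxy = 6.875 − 0.002611·701.25 = 5.043915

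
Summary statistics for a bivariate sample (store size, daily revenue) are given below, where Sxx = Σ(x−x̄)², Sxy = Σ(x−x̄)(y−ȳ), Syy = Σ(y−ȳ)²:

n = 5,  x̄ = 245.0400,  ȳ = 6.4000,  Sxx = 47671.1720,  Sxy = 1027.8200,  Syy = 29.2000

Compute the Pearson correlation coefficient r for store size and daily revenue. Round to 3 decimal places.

r = Sxy/√(Sxx·Syy) = 1027.82/√(1391998.2224) = 1027.82/1179.829743 = 0.871160

0.871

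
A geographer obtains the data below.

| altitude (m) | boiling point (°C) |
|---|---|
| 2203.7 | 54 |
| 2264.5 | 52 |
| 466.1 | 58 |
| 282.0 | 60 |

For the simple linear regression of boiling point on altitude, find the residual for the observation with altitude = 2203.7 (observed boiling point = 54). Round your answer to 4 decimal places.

0.9496

n = 4, Σx = 5216.3, Σy = 224, Σxy = 280707.6, Σx² = 10281027.15
Sxx = Σx² − (Σx)²/n = 10281027.15 − 6802446.4225 = 3478580.7275
Sxy = Σxy − (Σx)(Σy)/n = 280707.6 − 292112.8 = -11405.2
b = Sxy/Sxx = -11405.2/3478580.7275 = -0.003279
a = ȳ − b·x̄ = 56 − (-0.003279)·1304.075 = 60.275662
ŷ(2203.7) = 60.275662 + (-0.003279)·2203.7 = 53.050405
residual = y − ŷ = 54 − 53.050405 = 0.949595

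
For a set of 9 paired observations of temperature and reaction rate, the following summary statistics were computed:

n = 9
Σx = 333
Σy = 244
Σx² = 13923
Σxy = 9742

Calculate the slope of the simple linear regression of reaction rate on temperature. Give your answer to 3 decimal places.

0.446

Sxx = Σx² − (Σx)²/n = 13923 − 12321 = 1602
Sxy = Σxy − (Σx)(Σy)/n = 9742 − 9028 = 714
b = Sxy/Sxx = 714/1602 = 0.445693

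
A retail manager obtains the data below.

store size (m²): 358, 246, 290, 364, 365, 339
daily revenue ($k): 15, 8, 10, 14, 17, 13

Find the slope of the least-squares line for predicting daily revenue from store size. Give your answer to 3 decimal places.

n = 6, Σx = 1962, Σy = 77, Σxy = 25946, Σx² = 653422
Sxx = Σx² − (Σx)²/n = 653422 − 641574 = 11848
Sxy = Σxy − (Σx)(Σy)/n = 25946 − 25179 = 767
b = Sxy/Sxx = 767/11848 = 0.064737

0.065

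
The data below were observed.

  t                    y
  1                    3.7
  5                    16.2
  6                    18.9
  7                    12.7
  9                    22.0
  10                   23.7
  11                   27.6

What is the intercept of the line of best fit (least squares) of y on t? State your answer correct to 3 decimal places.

2.629

n = 7, Σx = 49, Σy = 124.8, Σxy = 1025.6, Σx² = 413
Sxx = Σx² − (Σx)²/n = 413 − 343 = 70
Sxy = Σxy − (Σx)(Σy)/n = 1025.6 − 873.6 = 152
b = Sxy/Sxx = 152/70 = 2.171429
a = ȳ − b·x̄ = 17.828571 − 2.171429·7 = 2.628571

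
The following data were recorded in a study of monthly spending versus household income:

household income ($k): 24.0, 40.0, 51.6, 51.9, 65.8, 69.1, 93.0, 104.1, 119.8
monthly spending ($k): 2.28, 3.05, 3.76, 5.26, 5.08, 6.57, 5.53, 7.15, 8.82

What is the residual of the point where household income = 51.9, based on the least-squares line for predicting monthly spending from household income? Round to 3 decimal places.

1.012

n = 9, Σx = 619.3, Σy = 47.5, Σxy = 3747.222, Σx² = 50474.47
Sxx = Σx² − (Σx)²/n = 50474.47 − 42614.721111 = 7859.748889
Sxy = Σxy − (Σx)(Σy)/n = 3747.222 − 3268.527778 = 478.694222
b = Sxy/Sxx = 478.694222/7859.748889 = 0.060905
a = ȳ − b·x̄ = 5.277778 − 0.060905·68.811111 = 1.086870
ŷ(51.9) = 1.086870 + 0.060905·51.9 = 4.247815
residual = y − ŷ = 5.26 − 4.247815 = 1.012185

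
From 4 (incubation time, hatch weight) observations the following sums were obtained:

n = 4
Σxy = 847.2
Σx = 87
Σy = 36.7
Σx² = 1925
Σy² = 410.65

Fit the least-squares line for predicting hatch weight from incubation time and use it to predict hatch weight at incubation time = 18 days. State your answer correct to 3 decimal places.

Sxx = Σx² − (Σx)²/n = 1925 − 1892.25 = 32.75
Sxy = Σxy − (Σx)(Σy)/n = 847.2 − 798.225 = 48.975
b = Sxy/Sxx = 48.975/32.75 = 1.495420
a = ȳ − b·x̄ = 9.175 − 1.495420·21.75 = -23.350382
ŷ(18) = a + b·18 = -23.350382 + 1.495420·18 = 3.567176

3.567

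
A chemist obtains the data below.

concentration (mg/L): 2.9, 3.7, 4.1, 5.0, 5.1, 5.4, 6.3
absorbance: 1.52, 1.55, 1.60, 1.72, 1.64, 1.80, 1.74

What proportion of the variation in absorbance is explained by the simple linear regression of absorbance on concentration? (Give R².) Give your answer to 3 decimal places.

n = 7, Σx = 32.5, Σy = 11.57, Σxy = 54.349, Σx² = 158.77, Σy² = 19.1885
Sxx = Σx² − (Σx)²/n = 158.77 − 150.892857 = 7.877143
Sxy = Σxy − (Σx)(Σy)/n = 54.349 − 53.717857 = 0.631143
Syy = Σy² − (Σy)²/n = 19.1885 − 19.123557 = 0.064943
R² = Sxy²/(Sxx·Syy) = (0.631143)²/(7.877143·0.064943) = 0.778673

0.779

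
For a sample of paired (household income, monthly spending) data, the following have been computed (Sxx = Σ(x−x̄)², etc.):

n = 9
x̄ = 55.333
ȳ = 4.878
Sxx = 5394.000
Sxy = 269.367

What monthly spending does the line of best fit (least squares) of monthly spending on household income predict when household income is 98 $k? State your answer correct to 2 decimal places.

7.01

b = Sxy/Sxx = 269.367/5394 = 0.049938
a = ȳ − b·x̄ = 4.878 − 0.049938·55.333 = 2.114766
ŷ(98) = a + b·98 = 2.114766 + 0.049938·98 = 7.008716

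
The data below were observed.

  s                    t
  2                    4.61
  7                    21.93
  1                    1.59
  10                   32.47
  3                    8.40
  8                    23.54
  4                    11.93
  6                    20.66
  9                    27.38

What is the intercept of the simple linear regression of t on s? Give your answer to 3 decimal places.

-1.525

n = 9, Σx = 50, Σy = 152.51, Σxy = 1120.64, Σx² = 360
Sxx = Σx² − (Σx)²/n = 360 − 277.777778 = 82.222222
Sxy = Σxy − (Σx)(Σy)/n = 1120.64 − 847.277778 = 273.362222
b = Sxy/Sxx = 273.362222/82.222222 = 3.324676
a = ȳ − b·x̄ = 16.945556 − 3.324676·5.555556 = -1.524865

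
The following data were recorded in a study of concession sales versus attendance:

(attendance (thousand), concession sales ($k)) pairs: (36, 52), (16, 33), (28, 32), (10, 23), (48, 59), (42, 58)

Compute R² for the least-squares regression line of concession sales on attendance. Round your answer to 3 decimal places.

n = 6, Σx = 180, Σy = 257, Σxy = 8794, Σx² = 6504, Σy² = 12191
Sxx = Σx² − (Σx)²/n = 6504 − 5400 = 1104
Sxy = Σxy − (Σx)(Σy)/n = 8794 − 7710 = 1084
Syy = Σy² − (Σy)²/n = 12191 − 11008.166667 = 1182.833333
R² = Sxy²/(Sxx·Syy) = (1084)²/(1104·1182.833333) = 0.899841

0.900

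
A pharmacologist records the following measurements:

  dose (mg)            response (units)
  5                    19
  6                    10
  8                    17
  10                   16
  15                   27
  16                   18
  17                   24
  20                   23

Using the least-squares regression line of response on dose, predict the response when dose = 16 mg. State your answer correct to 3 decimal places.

n = 8, Σx = 97, Σy = 154, Σxy = 2012, Σx² = 1395
Sxx = Σx² − (Σx)²/n = 1395 − 1176.125 = 218.875
Sxy = Σxy − (Σx)(Σy)/n = 2012 − 1867.25 = 144.75
b = Sxy/Sxx = 144.75/218.875 = 0.661336
a = ȳ − b·x̄ = 19.25 − 0.661336·12.125 = 11.231296
ŷ(16) = a + b·16 = 11.231296 + 0.661336·16 = 21.812678

21.813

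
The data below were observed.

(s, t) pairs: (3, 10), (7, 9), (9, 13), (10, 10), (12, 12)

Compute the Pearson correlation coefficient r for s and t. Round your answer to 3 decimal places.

0.498

n = 5, Σx = 41, Σy = 54, Σxy = 454, Σx² = 383, Σy² = 594
Sxx = Σx² − (Σx)²/n = 383 − 336.2 = 46.8
Sxy = Σxy − (Σx)(Σy)/n = 454 − 442.8 = 11.2
Syy = Σy² − (Σy)²/n = 594 − 583.2 = 10.8
r = Sxy/√(Sxx·Syy) = 11.2/√(505.44) = 11.2/22.481993 = 0.498176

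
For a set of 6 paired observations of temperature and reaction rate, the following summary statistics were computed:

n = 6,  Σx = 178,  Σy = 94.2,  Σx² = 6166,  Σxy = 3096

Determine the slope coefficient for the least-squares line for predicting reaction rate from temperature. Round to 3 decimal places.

Sxx = Σx² − (Σx)²/n = 6166 − 5280.666667 = 885.333333
Sxy = Σxy − (Σx)(Σy)/n = 3096 − 2794.6 = 301.4
b = Sxy/Sxx = 301.4/885.333333 = 0.340437

0.340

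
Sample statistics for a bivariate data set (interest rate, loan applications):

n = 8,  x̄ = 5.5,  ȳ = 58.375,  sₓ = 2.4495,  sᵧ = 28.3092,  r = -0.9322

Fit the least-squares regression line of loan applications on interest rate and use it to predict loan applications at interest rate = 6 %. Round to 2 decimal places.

b = r · sᵧ/sₓ = -0.9322 · 28.3092/2.4495 = -10.773560
a = ȳ − b·x̄ = 58.375 − (-10.773560)·5.5 = 117.629582
ŷ(6) = a + b·6 = 117.629582 + (-10.773560)·6 = 52.988220

52.99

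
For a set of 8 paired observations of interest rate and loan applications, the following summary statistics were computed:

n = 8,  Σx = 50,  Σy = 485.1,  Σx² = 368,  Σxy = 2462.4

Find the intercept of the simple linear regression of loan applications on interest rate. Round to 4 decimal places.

Sxx = Σx² − (Σx)²/n = 368 − 312.5 = 55.5
Sxy = Σxy − (Σx)(Σy)/n = 2462.4 − 3031.875 = -569.475
b = Sxy/Sxx = -569.475/55.5 = -10.260811
a = ȳ − b·x̄ = 60.6375 − (-10.260811)·6.25 = 124.767568

124.7676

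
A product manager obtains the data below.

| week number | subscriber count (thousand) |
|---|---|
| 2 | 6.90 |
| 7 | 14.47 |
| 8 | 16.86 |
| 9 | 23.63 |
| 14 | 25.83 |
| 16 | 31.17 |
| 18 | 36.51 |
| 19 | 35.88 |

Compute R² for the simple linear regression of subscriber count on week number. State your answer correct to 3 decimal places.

0.963

n = 8, Σx = 93, Σy = 191.25, Σxy = 2661.88, Σx² = 1335, Σy² = 5358.7397
Sxx = Σx² − (Σx)²/n = 1335 − 1081.125 = 253.875
Sxy = Σxy − (Σx)(Σy)/n = 2661.88 − 2223.28125 = 438.59875
Syy = Σy² − (Σy)²/n = 5358.7397 − 4572.070312 = 786.669387
R² = Sxy²/(Sxx·Syy) = (438.59875)²/(253.875·786.669387) = 0.963214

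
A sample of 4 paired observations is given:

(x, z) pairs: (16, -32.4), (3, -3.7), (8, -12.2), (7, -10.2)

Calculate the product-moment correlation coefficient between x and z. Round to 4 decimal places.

-0.9938

n = 4, Σx = 34, Σy = -58.5, Σxy = -698.5, Σx² = 378, Σy² = 1316.33
Sxx = Σx² − (Σx)²/n = 378 − 289 = 89
Sxy = Σxy − (Σx)(Σy)/n = -698.5 − (-497.25) = -201.25
Syy = Σy² − (Σy)²/n = 1316.33 − 855.5625 = 460.7675
r = Sxy/√(Sxx·Syy) = -201.25/√(41008.3075) = -201.25/202.505080 = -0.993802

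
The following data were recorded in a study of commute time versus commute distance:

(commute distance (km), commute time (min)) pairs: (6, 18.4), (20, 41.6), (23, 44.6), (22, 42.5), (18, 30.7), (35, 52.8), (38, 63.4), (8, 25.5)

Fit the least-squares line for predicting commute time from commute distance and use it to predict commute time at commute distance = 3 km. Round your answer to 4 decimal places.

16.9054

n = 8, Σx = 170, Σy = 319.5, Σxy = 7917, Σx² = 4506
Sxx = Σx² − (Σx)²/n = 4506 − 3612.5 = 893.5
Sxy = Σxy − (Σx)(Σy)/n = 7917 − 6789.375 = 1127.625
b = Sxy/Sxx = 1127.625/893.5 = 1.262031
a = ȳ − b·x̄ = 39.9375 − 1.262031·21.25 = 13.119334
ŷ(3) = a + b·3 = 13.119334 + 1.262031·3 = 16.905428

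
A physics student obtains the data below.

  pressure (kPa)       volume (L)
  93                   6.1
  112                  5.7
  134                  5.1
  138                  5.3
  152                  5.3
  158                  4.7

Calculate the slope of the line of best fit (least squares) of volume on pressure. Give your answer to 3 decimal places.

n = 6, Σx = 787, Σy = 32.2, Σxy = 4168.7, Σx² = 106261
Sxx = Σx² − (Σx)²/n = 106261 − 103228.166667 = 3032.833333
Sxy = Σxy − (Σx)(Σy)/n = 4168.7 − 4223.566667 = -54.866667
b = Sxy/Sxx = -54.866667/3032.833333 = -0.018091

-0.018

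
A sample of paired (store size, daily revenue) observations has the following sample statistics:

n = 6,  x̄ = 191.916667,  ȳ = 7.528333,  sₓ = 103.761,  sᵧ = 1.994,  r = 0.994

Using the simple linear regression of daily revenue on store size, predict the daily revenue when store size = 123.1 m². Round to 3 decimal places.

b = r · sᵧ/sₓ = 0.994 · 1.994/103.761 = 0.019102
a = ȳ − b·x̄ = 7.528333 − 0.019102·191.916667 = 3.862353
ŷ(123.1) = a + b·123.1 = 3.862353 + 0.019102·123.1 = 6.213801

6.214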